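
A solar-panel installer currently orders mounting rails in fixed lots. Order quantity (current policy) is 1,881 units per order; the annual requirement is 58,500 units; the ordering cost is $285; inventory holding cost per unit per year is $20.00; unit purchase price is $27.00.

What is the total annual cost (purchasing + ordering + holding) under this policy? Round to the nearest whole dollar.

Ordering: D/Q × S = 58,500/1,881 × $285 = $8,863.64
Holding:  Q/2 × H = 1,881/2 × $20 = $18,810.00
Purchase cost = D·C = 58,500 × 27 = $1,579,500.00
Total = $8,863.64 + $18,810.00 + $1,579,500.00 = $1,607,173.64

$1,607,174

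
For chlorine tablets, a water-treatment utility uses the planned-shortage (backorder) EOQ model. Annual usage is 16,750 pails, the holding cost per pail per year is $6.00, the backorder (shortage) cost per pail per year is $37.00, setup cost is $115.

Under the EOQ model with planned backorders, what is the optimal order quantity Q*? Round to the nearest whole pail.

Q* = √(2DS/H) · √((H + b)/b)
   = √(2 × 16,750 × 115 / 6) · √((6 + 37) / 37)
   = 801.301 × 1.0780 ≈ 863.83

864 pails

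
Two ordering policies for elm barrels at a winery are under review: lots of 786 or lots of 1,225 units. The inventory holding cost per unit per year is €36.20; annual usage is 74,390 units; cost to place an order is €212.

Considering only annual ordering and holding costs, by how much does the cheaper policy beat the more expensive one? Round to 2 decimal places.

TC(Q) = (D/Q)S + (Q/2)H
TC(786) = (74,390/786)×212 + (786/2)×36.2 = €34,291.08
TC(1,225) = (74,390/1,225)×212 + (1,225/2)×36.2 = €35,046.52
Cheaper: Q = 786.  Difference = €755.45

€755.45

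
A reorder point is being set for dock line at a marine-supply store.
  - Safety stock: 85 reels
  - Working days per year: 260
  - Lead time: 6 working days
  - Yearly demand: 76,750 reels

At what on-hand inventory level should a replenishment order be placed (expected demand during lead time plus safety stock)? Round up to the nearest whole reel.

1,857 reels

Daily demand d = 76,750 / 260 = 295.192 reels/day
Demand during lead time = 295.192 × 6 = 1,771.15
Reorder point = 1,771.15 + 85 = 1,856.15 → round up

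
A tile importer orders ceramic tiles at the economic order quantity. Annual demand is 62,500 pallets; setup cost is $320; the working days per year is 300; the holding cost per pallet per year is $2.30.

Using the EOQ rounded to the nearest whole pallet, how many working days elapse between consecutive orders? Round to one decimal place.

2DS/H = 2·62,500·320/2.3 = 17,391,304.35
EOQ = √17,391,304.35 ≈ 4,170.29 → Q = 4,170 pallets
Cycle time = (working days × Q)/D = (300 × 4,170) / 62,500 = 20.016 days

20.0 days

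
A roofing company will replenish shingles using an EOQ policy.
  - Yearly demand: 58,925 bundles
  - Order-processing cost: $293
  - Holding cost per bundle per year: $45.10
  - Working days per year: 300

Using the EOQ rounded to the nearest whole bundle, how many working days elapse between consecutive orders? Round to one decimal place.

4.5 days

Optimal lot size Q* = (2 × 58,925 × $293 / $45.1)^½ ≈ 875.00 → Q = 875 bundles
Cycle time = (working days × Q)/D = (300 × 875) / 58,925 = 4.455 days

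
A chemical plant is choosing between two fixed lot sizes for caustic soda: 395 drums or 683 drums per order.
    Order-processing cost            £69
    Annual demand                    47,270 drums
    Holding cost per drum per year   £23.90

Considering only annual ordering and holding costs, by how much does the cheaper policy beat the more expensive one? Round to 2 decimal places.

For each Q, cost = (D/Q)·S + (Q/2)·H.
TC(395) = (47,270/395)×69 + (395/2)×23.9 = £12,977.54
TC(683) = (47,270/683)×69 + (683/2)×23.9 = £12,937.30
Cheaper: Q = 683.  Difference = £40.24

£40.24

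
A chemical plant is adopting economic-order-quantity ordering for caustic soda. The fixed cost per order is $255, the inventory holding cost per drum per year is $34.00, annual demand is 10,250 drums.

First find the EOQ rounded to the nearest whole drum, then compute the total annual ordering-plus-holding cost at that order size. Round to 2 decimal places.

2DS/H = 2·10,250·255/34 = 153,750.00
EOQ = √153,750.00 ≈ 392.11 → Q = 392 drums
Annual ordering cost = (D/Q)·S = (10,250/392) × 255 = $6,667.73
Annual holding cost  = (Q/2)·H = (392/2) × 34 = $6,664.00
Total = $6,667.73 + $6,664.00 = $13,331.73

$13,331.73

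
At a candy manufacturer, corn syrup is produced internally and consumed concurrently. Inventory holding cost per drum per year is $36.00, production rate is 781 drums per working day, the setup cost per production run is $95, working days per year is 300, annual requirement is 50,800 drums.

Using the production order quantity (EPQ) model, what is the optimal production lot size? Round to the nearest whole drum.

Daily demand d = 50,800/300 = 169.333; p = 781; 1 − d/p = 0.78318
EPQ = √(2DS / (H(1 − d/p)))
    = √(2 × 50,800 × 95 / (36 × 0.78318)) ≈ 585.09

585 drums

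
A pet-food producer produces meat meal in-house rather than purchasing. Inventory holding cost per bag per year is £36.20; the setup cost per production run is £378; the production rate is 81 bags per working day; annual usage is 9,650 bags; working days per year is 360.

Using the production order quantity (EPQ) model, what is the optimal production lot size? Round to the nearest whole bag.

549 bags

d = 9,650/360 = 26.8056 bags/day;  effective holding cost H(1 − d/p) = 36.2·(1 − 26.8056/81) = 24.22023
Q* = √(2DS / H_eff) = √(2·9,650·378 / 24.22023) ≈ 548.83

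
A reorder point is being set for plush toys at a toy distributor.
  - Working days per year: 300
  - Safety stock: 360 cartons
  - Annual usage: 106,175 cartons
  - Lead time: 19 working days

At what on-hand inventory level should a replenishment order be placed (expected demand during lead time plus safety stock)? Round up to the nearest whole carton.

Daily demand d = 106,175 / 300 = 353.917 cartons/day
Demand during lead time = 353.917 × 19 = 6,724.42
Reorder point = 6,724.42 + 360 = 7,084.42 → round up

7,085 cartons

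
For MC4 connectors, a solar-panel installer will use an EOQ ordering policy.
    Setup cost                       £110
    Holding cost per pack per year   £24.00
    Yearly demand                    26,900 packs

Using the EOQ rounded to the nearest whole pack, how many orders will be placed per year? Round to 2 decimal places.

54.12 orders per year

Optimal lot size Q* = (2 × 26,900 × £110 / £24)^½ ≈ 496.57 → Q = 497
N = D/Q = 26,900/497 ≈ 54.125 orders/yr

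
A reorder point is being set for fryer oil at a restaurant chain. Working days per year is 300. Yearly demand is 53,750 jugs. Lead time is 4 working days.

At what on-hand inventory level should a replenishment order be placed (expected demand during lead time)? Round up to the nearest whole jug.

717 jugs

Daily demand d = 53,750 / 300 = 179.167 jugs/day
Demand during lead time = 179.167 × 4 = 716.67
Reorder point = 716.67 → round up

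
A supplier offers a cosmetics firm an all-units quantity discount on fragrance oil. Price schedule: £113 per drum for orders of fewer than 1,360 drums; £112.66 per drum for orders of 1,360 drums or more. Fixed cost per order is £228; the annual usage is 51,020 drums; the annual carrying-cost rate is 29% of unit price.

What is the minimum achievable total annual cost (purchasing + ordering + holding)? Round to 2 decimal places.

£5,778,683.10

H₁ = 29%×£113 = £32.7700;  H₂ = 29%×£112.66 = £32.6714
EOQ₁ = √(2×51,020×228/32.7700) = 842.59  (< 1,360, feasible at tier 1)
EOQ₂ = √(2×51,020×228/32.6714) = 843.86  (< 1,360 → use Q = 1,360 at tier-2 price)
TC(tier 1 (EOQ₁), Q≈842.6) = £5,792,871.56
TC(tier 2, Q≈1,360.0) = £5,778,683.10
Minimum at tier 2: £5,778,683.10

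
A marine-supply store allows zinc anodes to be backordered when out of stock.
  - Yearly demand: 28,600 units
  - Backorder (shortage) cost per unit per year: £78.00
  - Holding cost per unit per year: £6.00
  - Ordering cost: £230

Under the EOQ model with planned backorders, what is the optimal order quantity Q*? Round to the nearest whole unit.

Q* = √(2DS/H) · √((H + b)/b)
   = √(2 × 28,600 × 230 / 6) · √((6 + 78) / 78)
   = 1,480.766 × 1.0377 ≈ 1,536.66

1,537 units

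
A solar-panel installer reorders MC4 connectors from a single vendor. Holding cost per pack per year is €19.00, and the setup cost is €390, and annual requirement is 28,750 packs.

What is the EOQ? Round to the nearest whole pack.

1,086 packs

EOQ = √(2DS/H) = √(2 × 28,750 × 390 / 19)
    = √(1,180,263.16) ≈ 1,086.40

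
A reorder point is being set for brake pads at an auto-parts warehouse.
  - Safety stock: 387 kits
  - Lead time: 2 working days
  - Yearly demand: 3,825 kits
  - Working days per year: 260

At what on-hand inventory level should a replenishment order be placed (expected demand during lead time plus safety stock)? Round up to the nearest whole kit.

417 kits

Daily demand d = 3,825 / 260 = 14.712 kits/day
Demand during lead time = 14.712 × 2 = 29.42
Reorder point = 29.42 + 387 = 416.42 → round up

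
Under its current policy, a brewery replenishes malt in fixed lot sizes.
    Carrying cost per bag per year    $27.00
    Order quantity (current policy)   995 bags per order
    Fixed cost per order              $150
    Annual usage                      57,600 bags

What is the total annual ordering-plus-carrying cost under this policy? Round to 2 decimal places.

$22,115.92

Annual ordering cost = (D/Q)·S = (57,600/995) × 150 = $8,683.42
Annual holding cost  = (Q/2)·H = (995/2) × 27 = $13,432.50
Total = $8,683.42 + $13,432.50 = $22,115.92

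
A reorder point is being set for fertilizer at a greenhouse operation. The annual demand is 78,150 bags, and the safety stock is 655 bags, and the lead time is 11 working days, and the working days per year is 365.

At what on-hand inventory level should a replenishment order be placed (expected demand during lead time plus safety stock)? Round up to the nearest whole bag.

Daily demand d = 78,150 / 365 = 214.110 bags/day
Demand during lead time = 214.110 × 11 = 2,355.21
Reorder point = 2,355.21 + 655 = 3,010.21 → round up

3,011 bags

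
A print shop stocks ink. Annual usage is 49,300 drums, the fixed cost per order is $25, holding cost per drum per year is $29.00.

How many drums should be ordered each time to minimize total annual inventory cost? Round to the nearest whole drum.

292 drums

2DS/H = 2·49,300·25/29 = 85,000.00
EOQ = √85,000.00 ≈ 291.55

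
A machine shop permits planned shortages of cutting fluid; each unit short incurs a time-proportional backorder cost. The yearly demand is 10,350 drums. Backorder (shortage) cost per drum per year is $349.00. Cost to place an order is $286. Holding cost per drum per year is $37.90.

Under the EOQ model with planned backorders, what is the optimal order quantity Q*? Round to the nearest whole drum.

Q* = √(2DS/H) · √((H + b)/b)
   = √(2 × 10,350 × 286 / 37.9) · √((37.9 + 349) / 349)
   = 395.229 × 1.0529 ≈ 416.14

416 drums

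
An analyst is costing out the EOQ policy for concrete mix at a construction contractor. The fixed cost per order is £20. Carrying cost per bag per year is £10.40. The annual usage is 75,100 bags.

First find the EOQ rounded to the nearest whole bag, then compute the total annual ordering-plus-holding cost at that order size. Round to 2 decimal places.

2DS/H = 2·75,100·20/10.4 = 288,846.15
EOQ = √288,846.15 ≈ 537.44 → Q = 537 bags
Ordering: D/Q × S = 75,100/537 × £20 = £2,797.02
Holding:  Q/2 × H = 537/2 × £10.4 = £2,792.40
Total = £2,797.02 + £2,792.40 = £5,589.42

£5,589.42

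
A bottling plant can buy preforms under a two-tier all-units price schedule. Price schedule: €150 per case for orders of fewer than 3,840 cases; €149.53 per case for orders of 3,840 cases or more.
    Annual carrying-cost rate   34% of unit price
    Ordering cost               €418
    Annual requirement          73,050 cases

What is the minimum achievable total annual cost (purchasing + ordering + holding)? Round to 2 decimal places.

€11,013,308.24

H₁ = 34%×€150 = €51.0000;  H₂ = 34%×€149.53 = €50.8402
EOQ₁ = √(2×73,050×418/51.0000) = 1,094.28  (< 3,840, feasible at tier 1)
EOQ₂ = √(2×73,050×418/50.8402) = 1,096.00  (< 3,840 → use Q = 3,840 at tier-2 price)
TC(tier 1 (EOQ₁), Q≈1,094.3) = €11,013,308.24
TC(tier 2, Q≈3,840.0) = €11,028,731.48
Minimum at tier 1 (EOQ₁): €11,013,308.24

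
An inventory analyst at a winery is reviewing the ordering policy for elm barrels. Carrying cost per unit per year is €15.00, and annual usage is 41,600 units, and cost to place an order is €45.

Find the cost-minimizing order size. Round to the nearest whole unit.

2DS/H = 2·41,600·45/15 = 249,600.00
EOQ = √249,600.00 ≈ 499.60

500 units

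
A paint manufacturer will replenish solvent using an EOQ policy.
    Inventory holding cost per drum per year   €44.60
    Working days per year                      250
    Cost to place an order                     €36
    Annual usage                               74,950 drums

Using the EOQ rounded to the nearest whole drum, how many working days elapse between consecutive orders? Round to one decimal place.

EOQ = √(2DS/H) = √(2 × 74,950 × 36 / 44.6)
    = √(120,995.52) ≈ 347.84 → Q = 348 drums
Days between orders = 250 / (D/Q) = 250 / 215.374 ≈ 1.161

1.2 days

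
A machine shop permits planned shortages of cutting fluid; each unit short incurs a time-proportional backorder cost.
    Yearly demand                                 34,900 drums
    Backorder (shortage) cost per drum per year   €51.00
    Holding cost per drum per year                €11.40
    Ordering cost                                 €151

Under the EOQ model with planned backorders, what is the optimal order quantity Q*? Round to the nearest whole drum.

Basic EOQ = √(2·34,900·151/11.4) = 961.532
Backorder adjustment √((H+b)/b) = √((11.4+51)/51) = 1.1061
Q* = 961.532 × 1.1061 ≈ 1,063.58

1,064 drums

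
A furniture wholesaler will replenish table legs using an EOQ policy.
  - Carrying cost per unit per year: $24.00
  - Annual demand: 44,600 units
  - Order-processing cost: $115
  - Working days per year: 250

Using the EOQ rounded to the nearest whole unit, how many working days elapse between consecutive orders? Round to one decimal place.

3.7 days

EOQ = √(2DS/H) = √(2 × 44,600 × 115 / 24)
    = √(427,416.67) ≈ 653.77 → Q = 654 units
Days between orders = 250 / (D/Q) = 250 / 68.196 ≈ 3.666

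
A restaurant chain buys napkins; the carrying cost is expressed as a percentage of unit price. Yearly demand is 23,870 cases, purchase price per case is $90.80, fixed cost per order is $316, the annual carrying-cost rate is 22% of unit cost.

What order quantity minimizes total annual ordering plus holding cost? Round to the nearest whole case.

869 cases

Holding cost per case per year: H = 22% × $90.8 = $19.9760
EOQ = √(2DS/H) = √(2 × 23,870 × 316 / 19.976)
    = √(755,198.24) ≈ 869.02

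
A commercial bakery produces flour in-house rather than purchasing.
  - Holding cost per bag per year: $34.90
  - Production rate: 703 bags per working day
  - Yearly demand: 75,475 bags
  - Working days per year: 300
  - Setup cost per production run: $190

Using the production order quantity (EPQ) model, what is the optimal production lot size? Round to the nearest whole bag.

d = 75,475/300 = 251.5833 bags/day;  effective holding cost H(1 − d/p) = 34.9·(1 − 251.5833/703) = 22.41030
Q* = √(2DS / H_eff) = √(2·75,475·190 / 22.41030) ≈ 1,131.28

1,131 bags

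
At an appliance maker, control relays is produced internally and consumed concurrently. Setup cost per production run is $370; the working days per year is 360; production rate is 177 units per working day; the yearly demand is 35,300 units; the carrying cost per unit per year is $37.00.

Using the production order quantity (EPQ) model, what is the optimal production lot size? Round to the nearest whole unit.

1,258 units

d = 35,300/360 = 98.0556 units/day;  effective holding cost H(1 − d/p) = 37·(1 − 98.0556/177) = 16.50251
Q* = √(2DS / H_eff) = √(2·35,300·370 / 16.50251) ≈ 1,258.14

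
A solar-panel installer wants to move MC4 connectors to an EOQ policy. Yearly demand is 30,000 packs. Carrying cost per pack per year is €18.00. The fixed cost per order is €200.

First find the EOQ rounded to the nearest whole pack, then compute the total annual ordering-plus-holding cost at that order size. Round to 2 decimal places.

€14,696.94

Q* = √(2·D·S / H) = √(2·30,000·200 / 18) = √666,666.7 ≈ 816.50 → Q = 816 packs
Ordering: D/Q × S = 30,000/816 × €200 = €7,352.94
Holding:  Q/2 × H = 816/2 × €18 = €7,344.00
Total = €7,352.94 + €7,344.00 = €14,696.94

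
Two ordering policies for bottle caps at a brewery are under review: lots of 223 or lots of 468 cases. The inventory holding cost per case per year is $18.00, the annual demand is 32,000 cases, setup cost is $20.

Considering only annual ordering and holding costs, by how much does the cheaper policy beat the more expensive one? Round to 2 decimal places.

$702.57

For each Q, cost = (D/Q)·S + (Q/2)·H.
TC(223) = (32,000/223)×20 + (223/2)×18 = $4,876.96
TC(468) = (32,000/468)×20 + (468/2)×18 = $5,579.52
Lots of 223 are cheaper by $702.57.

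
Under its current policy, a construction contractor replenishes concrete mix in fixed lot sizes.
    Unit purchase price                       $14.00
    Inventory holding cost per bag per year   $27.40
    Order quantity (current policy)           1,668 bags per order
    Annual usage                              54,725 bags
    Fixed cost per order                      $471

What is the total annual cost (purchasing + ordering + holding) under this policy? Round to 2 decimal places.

$804,454.52

Orders/yr = 54,725/1,668 = 32.809; ordering cost = 32.809 × $471 = $15,452.92
Average inventory = 1,668/2 = 834; holding cost = 834 × $27.4 = $22,851.60
Purchase cost = D·C = 54,725 × 14 = $766,150.00
Total = $15,452.92 + $22,851.60 + $766,150.00 = $804,454.52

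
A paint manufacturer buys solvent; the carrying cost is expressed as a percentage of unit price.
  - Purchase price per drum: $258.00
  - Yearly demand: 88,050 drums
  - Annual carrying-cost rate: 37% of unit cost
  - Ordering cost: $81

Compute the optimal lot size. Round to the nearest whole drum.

387 drums

Holding cost per drum per year: H = 37% × $258 = $95.4600
Q* = √(2·D·S / H) = √(2·88,050·81 / 95.46) = √149,424.9 ≈ 386.56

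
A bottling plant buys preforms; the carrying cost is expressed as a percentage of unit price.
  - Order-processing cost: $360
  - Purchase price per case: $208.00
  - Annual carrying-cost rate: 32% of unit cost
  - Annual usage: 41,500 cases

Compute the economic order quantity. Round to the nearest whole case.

Carrying cost H = $208 × 32% = $66.5600/case/yr
Optimal lot size Q* = (2 × 41,500 × $360 / $66.56)^½ ≈ 670.01

670 cases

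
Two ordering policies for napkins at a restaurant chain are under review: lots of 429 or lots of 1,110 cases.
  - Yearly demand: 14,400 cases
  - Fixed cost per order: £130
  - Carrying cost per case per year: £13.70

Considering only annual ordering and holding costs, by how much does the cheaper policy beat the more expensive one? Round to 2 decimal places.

£1,987.70

For each Q, cost = (D/Q)·S + (Q/2)·H.
TC(429) = (14,400/429)×130 + (429/2)×13.7 = £7,302.29
TC(1,110) = (14,400/1,110)×130 + (1,110/2)×13.7 = £9,289.99
Lots of 429 are cheaper by £1,987.70.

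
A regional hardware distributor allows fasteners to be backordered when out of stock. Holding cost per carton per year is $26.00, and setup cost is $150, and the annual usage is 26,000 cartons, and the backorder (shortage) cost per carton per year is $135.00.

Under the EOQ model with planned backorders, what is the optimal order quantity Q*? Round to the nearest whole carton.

598 cartons

Q* = √(2DS/H) · √((H + b)/b)
   = √(2 × 26,000 × 150 / 26) · √((26 + 135) / 135)
   = 547.723 × 1.0921 ≈ 598.15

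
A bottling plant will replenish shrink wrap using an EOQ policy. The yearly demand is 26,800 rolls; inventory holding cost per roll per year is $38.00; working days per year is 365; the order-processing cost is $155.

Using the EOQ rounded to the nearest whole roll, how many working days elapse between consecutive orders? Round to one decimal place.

2DS/H = 2·26,800·155/38 = 218,631.58
EOQ = √218,631.58 ≈ 467.58 → Q = 468 rolls
Days between orders = 365 / (D/Q) = 365 / 57.265 ≈ 6.374

6.4 days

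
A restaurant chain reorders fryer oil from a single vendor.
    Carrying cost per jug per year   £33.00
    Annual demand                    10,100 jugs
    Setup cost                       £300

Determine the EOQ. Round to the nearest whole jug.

2DS/H = 2·10,100·300/33 = 183,636.36
EOQ = √183,636.36 ≈ 428.53

429 jugs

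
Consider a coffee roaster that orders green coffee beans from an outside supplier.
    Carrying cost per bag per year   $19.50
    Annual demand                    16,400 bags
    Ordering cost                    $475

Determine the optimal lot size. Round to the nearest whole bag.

894 bags

Q* = √(2·D·S / H) = √(2·16,400·475 / 19.5) = √798,974.4 ≈ 893.85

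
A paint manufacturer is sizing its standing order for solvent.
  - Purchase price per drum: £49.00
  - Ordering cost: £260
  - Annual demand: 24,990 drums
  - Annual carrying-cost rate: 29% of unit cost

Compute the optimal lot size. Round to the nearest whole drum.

956 drums

H = i·C = 0.29 × £49 = £14.2100 per drum-year
Optimal lot size Q* = (2 × 24,990 × £260 / £14.21)^½ ≈ 956.29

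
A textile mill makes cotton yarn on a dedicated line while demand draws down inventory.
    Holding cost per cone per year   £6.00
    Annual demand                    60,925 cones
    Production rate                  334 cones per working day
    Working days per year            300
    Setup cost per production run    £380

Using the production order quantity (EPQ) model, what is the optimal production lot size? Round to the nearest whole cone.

4,437 cones

d = 60,925/300 = 203.0833 cones/day;  effective holding cost H(1 − d/p) = 6·(1 − 203.0833/334) = 2.35180
Q* = √(2DS / H_eff) = √(2·60,925·380 / 2.35180) ≈ 4,437.16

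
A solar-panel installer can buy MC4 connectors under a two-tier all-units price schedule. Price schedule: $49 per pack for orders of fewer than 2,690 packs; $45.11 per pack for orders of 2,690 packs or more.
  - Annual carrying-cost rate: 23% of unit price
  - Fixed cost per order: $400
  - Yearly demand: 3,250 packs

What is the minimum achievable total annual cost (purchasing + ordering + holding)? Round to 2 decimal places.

H₁ = 23%×$49 = $11.2700;  H₂ = 23%×$45.11 = $10.3753
EOQ₁ = √(2×3,250×400/11.2700) = 480.31  (< 2,690, feasible at tier 1)
EOQ₂ = √(2×3,250×400/10.3753) = 500.59  (< 2,690 → use Q = 2,690 at tier-2 price)
TC(tier 1 (EOQ₁), Q≈480.3) = $164,663.13
TC(tier 2, Q≈2,690.0) = $161,045.55
Minimum at tier 2: $161,045.55

$161,045.55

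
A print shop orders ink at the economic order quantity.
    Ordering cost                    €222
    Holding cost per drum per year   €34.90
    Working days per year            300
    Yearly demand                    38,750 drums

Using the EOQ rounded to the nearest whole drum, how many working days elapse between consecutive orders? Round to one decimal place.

5.4 days

EOQ = √(2DS/H) = √(2 × 38,750 × 222 / 34.9)
    = √(492,979.94) ≈ 702.13 → Q = 702 drums
Cycle time = (working days × Q)/D = (300 × 702) / 38,750 = 5.435 days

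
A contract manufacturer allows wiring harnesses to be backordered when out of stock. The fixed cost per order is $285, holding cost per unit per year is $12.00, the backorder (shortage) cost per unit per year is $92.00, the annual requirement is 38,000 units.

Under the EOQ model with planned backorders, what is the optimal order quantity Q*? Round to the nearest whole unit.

Q* = √(2DS/H) · √((H + b)/b)
   = √(2 × 38,000 × 285 / 12) · √((12 + 92) / 92)
   = 1,343.503 × 1.0632 ≈ 1,428.44

1,428 units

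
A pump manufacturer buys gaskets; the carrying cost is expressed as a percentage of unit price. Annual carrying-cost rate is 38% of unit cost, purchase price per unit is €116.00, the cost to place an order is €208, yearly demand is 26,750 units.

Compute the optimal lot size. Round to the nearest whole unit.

502 units

Carrying cost H = €116 × 38% = €44.0800/unit/yr
Optimal lot size Q* = (2 × 26,750 × €208 / €44.08)^½ ≈ 502.44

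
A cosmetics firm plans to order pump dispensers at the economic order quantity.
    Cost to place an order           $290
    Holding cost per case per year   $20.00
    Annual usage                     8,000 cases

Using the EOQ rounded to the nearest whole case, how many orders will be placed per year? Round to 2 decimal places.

16.60 orders per year

2DS/H = 2·8,000·290/20 = 232,000.00
EOQ = √232,000.00 ≈ 481.66 → Q = 482
N = D/Q = 8,000/482 ≈ 16.598 orders/yr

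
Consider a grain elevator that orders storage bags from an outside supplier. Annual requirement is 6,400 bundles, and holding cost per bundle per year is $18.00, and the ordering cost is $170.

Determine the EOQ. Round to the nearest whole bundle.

Q* = √(2·D·S / H) = √(2·6,400·170 / 18) = √120,888.9 ≈ 347.69

348 bundles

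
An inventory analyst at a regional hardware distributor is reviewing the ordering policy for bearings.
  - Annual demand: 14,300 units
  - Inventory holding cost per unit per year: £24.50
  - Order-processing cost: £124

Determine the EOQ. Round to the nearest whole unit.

Q* = √(2·D·S / H) = √(2·14,300·124 / 24.5) = √144,751.0 ≈ 380.46

380 units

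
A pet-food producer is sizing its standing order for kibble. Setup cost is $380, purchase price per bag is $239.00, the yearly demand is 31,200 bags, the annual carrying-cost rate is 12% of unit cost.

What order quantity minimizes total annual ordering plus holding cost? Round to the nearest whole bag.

909 bags

H = i·C = 0.12 × $239 = $28.6800 per bag-year
EOQ = √(2DS/H) = √(2 × 31,200 × 380 / 28.68)
    = √(826,778.24) ≈ 909.27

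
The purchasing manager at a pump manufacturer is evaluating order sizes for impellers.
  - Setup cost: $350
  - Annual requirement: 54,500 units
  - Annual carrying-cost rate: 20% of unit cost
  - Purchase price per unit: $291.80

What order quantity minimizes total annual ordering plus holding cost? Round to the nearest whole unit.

809 units

Holding cost per unit per year: H = 20% × $291.8 = $58.3600
Optimal lot size Q* = (2 × 54,500 × $350 / $58.36)^½ ≈ 808.52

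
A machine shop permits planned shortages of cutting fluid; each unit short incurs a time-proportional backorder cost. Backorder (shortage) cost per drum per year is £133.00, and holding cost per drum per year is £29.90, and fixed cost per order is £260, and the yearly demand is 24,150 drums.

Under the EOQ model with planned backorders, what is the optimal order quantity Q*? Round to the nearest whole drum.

Q* = √(2DS/H) · √((H + b)/b)
   = √(2 × 24,150 × 260 / 29.9) · √((29.9 + 133) / 133)
   = 648.074 × 1.1067 ≈ 717.23

717 drums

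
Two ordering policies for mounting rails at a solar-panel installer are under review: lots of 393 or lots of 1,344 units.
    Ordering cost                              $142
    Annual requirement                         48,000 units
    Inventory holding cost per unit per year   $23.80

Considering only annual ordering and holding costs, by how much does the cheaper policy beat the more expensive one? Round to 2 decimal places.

$955.18

Annual cost at Q: ordering D·S/Q plus holding Q·H/2.
TC(393) = (48,000/393)×142 + (393/2)×23.8 = $22,020.21
TC(1,344) = (48,000/1,344)×142 + (1,344/2)×23.8 = $21,065.03
Lots of 1,344 are cheaper by $955.18.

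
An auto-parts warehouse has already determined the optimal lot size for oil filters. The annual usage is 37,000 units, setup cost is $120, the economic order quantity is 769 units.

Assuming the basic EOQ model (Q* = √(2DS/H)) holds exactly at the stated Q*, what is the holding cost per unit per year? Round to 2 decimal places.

EOQ relation: Q² = 2DS/H, so rearrange for the unknown.
H = 2DS / Q² = 2 × 37,000 × 120 / 769² = 15.0162

$15.02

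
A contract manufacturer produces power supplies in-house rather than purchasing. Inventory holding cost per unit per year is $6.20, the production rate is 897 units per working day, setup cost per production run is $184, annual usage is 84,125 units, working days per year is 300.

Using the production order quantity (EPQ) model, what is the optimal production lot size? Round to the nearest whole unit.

d = 84,125/300 = 280.4167 units/day;  effective holding cost H(1 − d/p) = 6.2·(1 − 280.4167/897) = 4.26178
Q* = √(2DS / H_eff) = √(2·84,125·184 / 4.26178) ≈ 2,695.20

2,695 units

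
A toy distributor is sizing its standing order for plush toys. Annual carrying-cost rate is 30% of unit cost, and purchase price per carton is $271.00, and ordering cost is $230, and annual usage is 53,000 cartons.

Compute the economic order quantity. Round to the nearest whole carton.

Holding cost per carton per year: H = 30% × $271 = $81.3000
2DS/H = 2·53,000·230/81.3 = 299,877.00
EOQ = √299,877.00 ≈ 547.61

548 cartons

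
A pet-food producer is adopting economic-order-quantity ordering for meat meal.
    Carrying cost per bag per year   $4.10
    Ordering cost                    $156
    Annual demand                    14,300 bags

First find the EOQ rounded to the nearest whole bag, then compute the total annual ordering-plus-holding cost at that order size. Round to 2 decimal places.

$4,276.98

Q* = √(2·D·S / H) = √(2·14,300·156 / 4.1) = √1,088,195.1 ≈ 1,043.17 → Q = 1,043 bags
Ordering: D/Q × S = 14,300/1,043 × $156 = $2,138.83
Holding:  Q/2 × H = 1,043/2 × $4.1 = $2,138.15
Total = $2,138.83 + $2,138.15 = $4,276.98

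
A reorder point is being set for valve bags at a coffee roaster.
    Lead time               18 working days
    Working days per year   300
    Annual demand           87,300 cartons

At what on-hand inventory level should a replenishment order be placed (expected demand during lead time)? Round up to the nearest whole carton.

Daily demand d = 87,300 / 300 = 291.000 cartons/day
Demand during lead time = 291.000 × 18 = 5,238.00
Reorder point = 5,238.00 → round up

5,238 cartons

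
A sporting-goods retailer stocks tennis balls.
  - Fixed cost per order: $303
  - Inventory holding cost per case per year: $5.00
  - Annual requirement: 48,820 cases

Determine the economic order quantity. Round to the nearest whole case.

Q* = √(2·D·S / H) = √(2·48,820·303 / 5) = √5,916,984.0 ≈ 2,432.49

2,432 cases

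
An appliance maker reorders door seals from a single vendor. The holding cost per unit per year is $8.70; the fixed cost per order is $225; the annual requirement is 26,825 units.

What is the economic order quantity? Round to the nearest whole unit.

EOQ = √(2DS/H) = √(2 × 26,825 × 225 / 8.7)
    = √(1,387,500.00) ≈ 1,177.92

1,178 units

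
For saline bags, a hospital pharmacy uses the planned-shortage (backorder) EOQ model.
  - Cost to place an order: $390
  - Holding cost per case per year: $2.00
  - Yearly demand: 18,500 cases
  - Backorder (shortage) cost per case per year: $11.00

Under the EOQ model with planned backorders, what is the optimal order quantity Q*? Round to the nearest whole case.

2,920 cases

Basic EOQ = √(2·18,500·390/2) = 2,686.075
Backorder adjustment √((H+b)/b) = √((2+11)/11) = 1.0871
Q* = 2,686.075 × 1.0871 ≈ 2,920.07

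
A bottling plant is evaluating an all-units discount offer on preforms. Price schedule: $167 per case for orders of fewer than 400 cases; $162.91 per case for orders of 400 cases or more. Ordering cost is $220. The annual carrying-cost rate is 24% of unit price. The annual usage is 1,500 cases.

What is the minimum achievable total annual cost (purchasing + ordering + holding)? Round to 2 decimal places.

$253,009.68

H₁ = 24%×$167 = $40.0800;  H₂ = 24%×$162.91 = $39.0984
EOQ₁ = √(2×1,500×220/40.0800) = 128.32  (< 400, feasible at tier 1)
EOQ₂ = √(2×1,500×220/39.0984) = 129.92  (< 400 → use Q = 400 at tier-2 price)
TC(tier 1 (EOQ₁), Q≈128.3) = $255,643.23
TC(tier 2, Q≈400.0) = $253,009.68
Minimum at tier 2: $253,009.68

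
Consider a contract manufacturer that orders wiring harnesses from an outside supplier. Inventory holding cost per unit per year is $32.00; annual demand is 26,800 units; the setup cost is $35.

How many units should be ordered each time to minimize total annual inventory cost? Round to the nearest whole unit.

242 units

2DS/H = 2·26,800·35/32 = 58,625.00
EOQ = √58,625.00 ≈ 242.13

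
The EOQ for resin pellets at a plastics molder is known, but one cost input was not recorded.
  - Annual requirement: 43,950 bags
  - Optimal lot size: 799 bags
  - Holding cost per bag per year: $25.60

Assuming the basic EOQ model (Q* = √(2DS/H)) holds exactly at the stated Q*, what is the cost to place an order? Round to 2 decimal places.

$185.93

From Q* = √(2DS/H) ⇒ Q*² = 2DS/H.
S = Q²H / (2D) = 799² × 25.6 / (2 × 43,950) = 185.9279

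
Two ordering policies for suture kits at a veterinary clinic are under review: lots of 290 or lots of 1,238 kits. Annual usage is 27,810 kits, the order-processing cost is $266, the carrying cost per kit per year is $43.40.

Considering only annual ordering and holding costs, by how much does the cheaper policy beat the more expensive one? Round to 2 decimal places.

Annual cost at Q: ordering D·S/Q plus holding Q·H/2.
TC(290) = (27,810/290)×266 + (290/2)×43.4 = $31,801.48
TC(1,238) = (27,810/1,238)×266 + (1,238/2)×43.4 = $32,839.93
Cheaper: Q = 290.  Difference = $1,038.45

$1,038.45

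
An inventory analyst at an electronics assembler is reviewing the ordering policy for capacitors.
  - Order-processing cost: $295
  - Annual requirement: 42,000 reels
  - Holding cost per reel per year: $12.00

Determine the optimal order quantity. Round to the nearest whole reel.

1,437 reels

2DS/H = 2·42,000·295/12 = 2,065,000.00
EOQ = √2,065,000.00 ≈ 1,437.01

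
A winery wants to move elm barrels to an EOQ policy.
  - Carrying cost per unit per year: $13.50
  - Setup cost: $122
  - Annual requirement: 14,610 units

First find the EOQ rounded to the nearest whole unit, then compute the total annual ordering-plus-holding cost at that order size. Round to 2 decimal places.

Optimal lot size Q* = (2 × 14,610 × $122 / $13.5)^½ ≈ 513.87 → Q = 514 units
Ordering: D/Q × S = 14,610/514 × $122 = $3,467.74
Holding:  Q/2 × H = 514/2 × $13.5 = $3,469.50
Total = $3,467.74 + $3,469.50 = $6,937.24

$6,937.24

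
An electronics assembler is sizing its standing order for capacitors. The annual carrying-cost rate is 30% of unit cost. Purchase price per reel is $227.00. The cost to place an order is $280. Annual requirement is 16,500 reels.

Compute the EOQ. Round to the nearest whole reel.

Carrying cost H = $227 × 30% = $68.1000/reel/yr
Q* = √(2·D·S / H) = √(2·16,500·280 / 68.1) = √135,682.8 ≈ 368.35

368 reels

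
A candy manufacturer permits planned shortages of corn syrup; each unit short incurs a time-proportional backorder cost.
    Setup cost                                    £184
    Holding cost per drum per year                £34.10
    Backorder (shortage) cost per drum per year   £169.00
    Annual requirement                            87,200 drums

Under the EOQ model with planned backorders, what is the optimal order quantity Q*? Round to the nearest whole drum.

1,063 drums

Q* = √(2DS/H) · √((H + b)/b)
   = √(2 × 87,200 × 184 / 34.1) · √((34.1 + 169) / 169)
   = 970.074 × 1.0963 ≈ 1,063.45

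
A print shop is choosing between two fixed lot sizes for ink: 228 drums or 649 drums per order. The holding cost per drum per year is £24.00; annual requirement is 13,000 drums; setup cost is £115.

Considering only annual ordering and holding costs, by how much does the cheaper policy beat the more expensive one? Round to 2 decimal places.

For each Q, cost = (D/Q)·S + (Q/2)·H.
TC(228) = (13,000/228)×115 + (228/2)×24 = £9,293.02
TC(649) = (13,000/649)×115 + (649/2)×24 = £10,091.54
Lots of 228 are cheaper by £798.53.

£798.53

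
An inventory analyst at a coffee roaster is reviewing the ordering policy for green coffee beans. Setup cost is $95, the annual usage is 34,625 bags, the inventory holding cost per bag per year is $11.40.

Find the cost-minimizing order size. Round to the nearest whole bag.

760 bags

Q* = √(2·D·S / H) = √(2·34,625·95 / 11.4) = √577,083.3 ≈ 759.66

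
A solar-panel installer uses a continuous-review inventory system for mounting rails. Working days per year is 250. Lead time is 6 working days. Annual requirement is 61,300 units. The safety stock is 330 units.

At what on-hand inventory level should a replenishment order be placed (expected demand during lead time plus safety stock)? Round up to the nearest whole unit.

Daily demand d = 61,300 / 250 = 245.200 units/day
Demand during lead time = 245.200 × 6 = 1,471.20
Reorder point = 1,471.20 + 330 = 1,801.20 → round up

1,802 units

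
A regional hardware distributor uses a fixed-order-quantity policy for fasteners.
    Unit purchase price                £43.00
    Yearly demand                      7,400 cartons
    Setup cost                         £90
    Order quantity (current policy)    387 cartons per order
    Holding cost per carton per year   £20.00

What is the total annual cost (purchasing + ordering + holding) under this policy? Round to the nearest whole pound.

Ordering: D/Q × S = 7,400/387 × £90 = £1,720.93
Holding:  Q/2 × H = 387/2 × £20 = £3,870.00
Purchase cost = D·C = 7,400 × 43 = £318,200.00
Total = £1,720.93 + £3,870.00 + £318,200.00 = £323,790.93

£323,791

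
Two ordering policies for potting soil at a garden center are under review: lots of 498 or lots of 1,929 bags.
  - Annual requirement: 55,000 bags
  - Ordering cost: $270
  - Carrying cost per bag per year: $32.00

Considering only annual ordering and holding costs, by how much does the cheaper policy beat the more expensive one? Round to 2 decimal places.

$775.01

Annual cost at Q: ordering D·S/Q plus holding Q·H/2.
TC(498) = (55,000/498)×270 + (498/2)×32 = $37,787.28
TC(1,929) = (55,000/1,929)×270 + (1,929/2)×32 = $38,562.29
|ΔTC| = |$37,787.28 − $38,562.29| = $775.01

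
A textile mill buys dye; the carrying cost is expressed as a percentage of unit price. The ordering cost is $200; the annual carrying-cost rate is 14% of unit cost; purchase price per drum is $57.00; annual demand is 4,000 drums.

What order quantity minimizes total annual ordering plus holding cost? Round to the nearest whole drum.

448 drums

H = i·C = 0.14 × $57 = $7.9800 per drum-year
2DS/H = 2·4,000·200/7.98 = 200,501.25
EOQ = √200,501.25 ≈ 447.77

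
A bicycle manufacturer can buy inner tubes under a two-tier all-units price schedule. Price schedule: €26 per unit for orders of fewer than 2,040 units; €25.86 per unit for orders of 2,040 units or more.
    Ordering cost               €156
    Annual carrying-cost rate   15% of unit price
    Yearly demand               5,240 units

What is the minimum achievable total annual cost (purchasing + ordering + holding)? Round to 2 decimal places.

H₁ = 15%×€26 = €3.9000;  H₂ = 15%×€25.86 = €3.8790
EOQ₁ = √(2×5,240×156/3.9000) = 647.46  (< 2,040, feasible at tier 1)
EOQ₂ = √(2×5,240×156/3.8790) = 649.21  (< 2,040 → use Q = 2,040 at tier-2 price)
TC(tier 1 (EOQ₁), Q≈647.5) = €138,765.08
TC(tier 2, Q≈2,040.0) = €139,863.69
Minimum at tier 1 (EOQ₁): €138,765.08

€138,765.08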